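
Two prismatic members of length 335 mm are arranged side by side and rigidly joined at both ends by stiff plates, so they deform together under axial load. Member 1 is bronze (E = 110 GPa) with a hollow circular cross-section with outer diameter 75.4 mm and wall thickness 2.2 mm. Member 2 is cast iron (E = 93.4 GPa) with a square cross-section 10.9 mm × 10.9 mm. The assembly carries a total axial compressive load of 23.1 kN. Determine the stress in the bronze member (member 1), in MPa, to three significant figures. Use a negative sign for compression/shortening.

-38.1 MPa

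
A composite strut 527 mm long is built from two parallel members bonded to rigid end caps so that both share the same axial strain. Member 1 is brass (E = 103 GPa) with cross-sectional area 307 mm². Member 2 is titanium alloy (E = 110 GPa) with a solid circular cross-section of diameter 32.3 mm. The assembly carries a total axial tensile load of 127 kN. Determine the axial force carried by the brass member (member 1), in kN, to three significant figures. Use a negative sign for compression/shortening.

33.0 kN

A_2 = 819.4 mm².
Equal strain + equilibrium ⇒ each member carries load in proportion to AE: A₁E₁ = 31620000 N, A₂E₂ = 90130000 N, ΣAE = 121800000 N.
F₁ = P·A₁E₁/ΣAE = 127000·31620000/121800000 = 32980 N.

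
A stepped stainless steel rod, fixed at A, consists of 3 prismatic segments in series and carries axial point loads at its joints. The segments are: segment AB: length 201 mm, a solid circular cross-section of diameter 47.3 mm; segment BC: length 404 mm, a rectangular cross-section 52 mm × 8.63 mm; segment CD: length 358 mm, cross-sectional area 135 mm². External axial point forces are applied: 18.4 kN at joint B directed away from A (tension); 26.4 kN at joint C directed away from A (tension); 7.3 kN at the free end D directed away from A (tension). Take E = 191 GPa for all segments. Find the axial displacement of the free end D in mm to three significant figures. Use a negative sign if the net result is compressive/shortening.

Internal axial forces (sectioning from the free end, tension +): N_CD = 7.3 kN, N_BC = 33.7 kN, N_AB = 52.1 kN.
A_AB = 1757 mm².
A_BC = 448.8 mm².
δ_AB = 52100·201/(1757·191000) = 0.0312 mm
δ_BC = 33700·404/(448.8·191000) = 0.1588 mm
δ_CD = 7300·358/(135·191000) = 0.1014 mm
δ = Σδ_i = 0.2914 mm.

0.291 mm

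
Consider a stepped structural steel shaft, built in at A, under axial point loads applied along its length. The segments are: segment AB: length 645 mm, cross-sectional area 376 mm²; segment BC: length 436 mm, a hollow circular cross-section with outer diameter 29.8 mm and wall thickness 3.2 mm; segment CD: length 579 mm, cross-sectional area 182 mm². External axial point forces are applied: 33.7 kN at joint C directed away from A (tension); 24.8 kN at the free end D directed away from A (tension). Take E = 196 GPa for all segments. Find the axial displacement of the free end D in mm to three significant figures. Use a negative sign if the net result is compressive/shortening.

Internal axial forces (sectioning from the free end, tension +): N_CD = 24.8 kN, N_BC = 58.5 kN, N_AB = 58.5 kN.
A_BC = 267.4 mm².
δ_AB = 58500·645/(376·196000) = 0.512 mm
δ_BC = 58500·436/(267.4·196000) = 0.4866 mm
δ_CD = 24800·579/(182·196000) = 0.4025 mm
δ = Σδ_i = 1.401 mm.

1.40 mm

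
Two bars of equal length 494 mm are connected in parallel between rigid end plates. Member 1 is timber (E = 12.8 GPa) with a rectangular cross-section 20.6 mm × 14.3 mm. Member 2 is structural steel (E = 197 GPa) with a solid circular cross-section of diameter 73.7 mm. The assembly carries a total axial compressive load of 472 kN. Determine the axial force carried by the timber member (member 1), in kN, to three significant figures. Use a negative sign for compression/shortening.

A_1 = 294.6 mm².
A_2 = 4266 mm².
Equal strain + equilibrium ⇒ each member carries load in proportion to AE: A₁E₁ = 3771000 N, A₂E₂ = 840400000 N, ΣAE = 844200000 N.
F₁ = P·A₁E₁/ΣAE = -472000·3771000/844200000 = -2108 N.

-2.11 kN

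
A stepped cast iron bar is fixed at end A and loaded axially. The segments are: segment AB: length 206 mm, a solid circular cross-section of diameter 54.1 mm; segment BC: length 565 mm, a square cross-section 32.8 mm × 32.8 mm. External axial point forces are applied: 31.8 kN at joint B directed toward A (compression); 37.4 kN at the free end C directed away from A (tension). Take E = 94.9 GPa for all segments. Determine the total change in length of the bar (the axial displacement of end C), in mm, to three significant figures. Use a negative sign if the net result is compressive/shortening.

0.212 mm

Internal axial forces (sectioning from the free end, tension +): N_BC = 37.4 kN, N_AB = 5.6 kN.
A_AB = 2299 mm².
A_BC = 1076 mm².
δ_AB = 5600·206/(2299·94900) = 0.005288 mm
δ_BC = 37400·565/(1076·94900) = 0.207 mm
δ = Σδ_i = 0.2123 mm.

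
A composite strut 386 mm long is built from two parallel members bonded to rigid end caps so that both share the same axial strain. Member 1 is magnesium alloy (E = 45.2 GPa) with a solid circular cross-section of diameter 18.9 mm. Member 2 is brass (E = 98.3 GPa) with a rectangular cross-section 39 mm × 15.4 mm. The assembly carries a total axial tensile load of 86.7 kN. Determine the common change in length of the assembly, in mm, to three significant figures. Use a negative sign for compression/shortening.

0.467 mm

A_1 = 280.6 mm².
A_2 = 600.6 mm².
Equal strain + equilibrium ⇒ each member carries load in proportion to AE: A₁E₁ = 12680000 N, A₂E₂ = 59040000 N, ΣAE = 71720000 N.
δ = PL/ΣAE = 86700·386/71720000 = 0.4666 mm.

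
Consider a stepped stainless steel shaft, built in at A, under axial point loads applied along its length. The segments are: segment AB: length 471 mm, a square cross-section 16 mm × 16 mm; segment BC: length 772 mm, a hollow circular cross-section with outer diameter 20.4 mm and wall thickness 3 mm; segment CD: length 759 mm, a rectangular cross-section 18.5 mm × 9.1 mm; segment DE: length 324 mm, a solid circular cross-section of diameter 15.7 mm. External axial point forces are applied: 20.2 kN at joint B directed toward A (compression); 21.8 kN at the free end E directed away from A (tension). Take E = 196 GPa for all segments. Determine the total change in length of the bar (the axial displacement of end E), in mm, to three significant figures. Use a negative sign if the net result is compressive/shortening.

1.23 mm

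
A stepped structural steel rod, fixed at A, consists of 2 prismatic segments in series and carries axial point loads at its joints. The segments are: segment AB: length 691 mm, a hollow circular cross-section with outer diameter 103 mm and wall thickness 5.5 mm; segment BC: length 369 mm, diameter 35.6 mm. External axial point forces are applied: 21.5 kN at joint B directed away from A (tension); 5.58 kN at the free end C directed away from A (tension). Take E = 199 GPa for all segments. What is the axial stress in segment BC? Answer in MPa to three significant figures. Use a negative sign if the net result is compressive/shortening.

5.61 MPa

Internal axial forces (sectioning from the free end, tension +): N_BC = 5.58 kN, N_AB = 27.08 kN.
A_BC = 995.4 mm².
σ_BC = N_BC/A_BC = 5580/995.4 = 5.606 MPa.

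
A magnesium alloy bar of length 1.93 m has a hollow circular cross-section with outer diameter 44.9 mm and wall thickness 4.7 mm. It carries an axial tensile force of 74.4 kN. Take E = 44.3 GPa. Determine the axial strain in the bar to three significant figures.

A = 593.6 mm².
σ = N/A = 125.3 MPa; ε = σ/E = 125.3/44300 = 2.829e-03.

0.00283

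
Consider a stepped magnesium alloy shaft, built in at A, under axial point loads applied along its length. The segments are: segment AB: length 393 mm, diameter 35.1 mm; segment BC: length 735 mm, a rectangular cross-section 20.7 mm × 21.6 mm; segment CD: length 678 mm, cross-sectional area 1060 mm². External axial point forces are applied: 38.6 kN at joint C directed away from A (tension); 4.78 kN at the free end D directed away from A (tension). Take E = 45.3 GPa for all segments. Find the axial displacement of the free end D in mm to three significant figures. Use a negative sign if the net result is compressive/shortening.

2.03 mm

Internal axial forces (sectioning from the free end, tension +): N_CD = 4.78 kN, N_BC = 43.38 kN, N_AB = 43.38 kN.
A_AB = 967.6 mm².
A_BC = 447.1 mm².
δ_AB = 43380·393/(967.6·45300) = 0.3889 mm
δ_BC = 43380·735/(447.1·45300) = 1.574 mm
δ_CD = 4780·678/(1060·45300) = 0.06749 mm
δ = Σδ_i = 2.031 mm.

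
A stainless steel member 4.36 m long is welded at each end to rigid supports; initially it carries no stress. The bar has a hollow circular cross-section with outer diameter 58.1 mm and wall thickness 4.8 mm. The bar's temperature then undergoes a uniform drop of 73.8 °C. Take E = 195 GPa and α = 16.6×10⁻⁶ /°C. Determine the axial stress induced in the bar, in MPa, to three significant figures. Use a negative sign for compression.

239 MPa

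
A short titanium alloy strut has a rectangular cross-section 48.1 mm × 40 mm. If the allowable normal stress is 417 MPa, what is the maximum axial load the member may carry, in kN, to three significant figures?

A = 1924 mm².
P_max = σ_allow · A = 417 · 1924 = 802300 N = 802.3 kN.

802 kN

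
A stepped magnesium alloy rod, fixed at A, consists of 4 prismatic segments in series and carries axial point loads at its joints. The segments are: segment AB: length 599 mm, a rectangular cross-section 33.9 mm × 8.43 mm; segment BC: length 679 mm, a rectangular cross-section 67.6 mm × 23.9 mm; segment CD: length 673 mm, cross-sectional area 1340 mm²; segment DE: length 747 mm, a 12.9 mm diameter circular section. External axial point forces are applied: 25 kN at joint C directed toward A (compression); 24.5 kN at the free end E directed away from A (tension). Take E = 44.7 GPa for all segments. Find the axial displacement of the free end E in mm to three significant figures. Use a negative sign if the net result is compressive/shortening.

3.38 mm

Internal axial forces (sectioning from the free end, tension +): N_DE = 24.5 kN, N_CD = 24.5 kN, N_BC = -0.5 kN, N_AB = -0.5 kN.
A_AB = 285.8 mm².
A_BC = 1616 mm².
A_DE = 130.7 mm².
δ_AB = -500·599/(285.8·44700) = -0.02345 mm
δ_BC = -500·679/(1616·44700) = -0.004701 mm
δ_CD = 24500·673/(1340·44700) = 0.2753 mm
δ_DE = 24500·747/(130.7·44700) = 3.133 mm
δ = Σδ_i = 3.38 mm.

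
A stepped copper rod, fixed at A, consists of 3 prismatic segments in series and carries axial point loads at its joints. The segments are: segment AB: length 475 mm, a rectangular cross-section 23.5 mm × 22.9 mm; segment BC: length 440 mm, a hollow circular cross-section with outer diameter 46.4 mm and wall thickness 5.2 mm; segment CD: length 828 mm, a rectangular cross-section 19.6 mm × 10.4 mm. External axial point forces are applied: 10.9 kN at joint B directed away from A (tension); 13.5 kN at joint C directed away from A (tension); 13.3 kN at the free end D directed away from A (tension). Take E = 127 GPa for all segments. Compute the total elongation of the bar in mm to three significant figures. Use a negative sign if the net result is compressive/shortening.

0.825 mm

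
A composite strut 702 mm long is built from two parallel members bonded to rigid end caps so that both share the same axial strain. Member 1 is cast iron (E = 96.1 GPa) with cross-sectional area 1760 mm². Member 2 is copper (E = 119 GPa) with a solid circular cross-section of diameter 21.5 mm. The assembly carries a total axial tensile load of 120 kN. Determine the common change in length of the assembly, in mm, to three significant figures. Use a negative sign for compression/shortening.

0.397 mm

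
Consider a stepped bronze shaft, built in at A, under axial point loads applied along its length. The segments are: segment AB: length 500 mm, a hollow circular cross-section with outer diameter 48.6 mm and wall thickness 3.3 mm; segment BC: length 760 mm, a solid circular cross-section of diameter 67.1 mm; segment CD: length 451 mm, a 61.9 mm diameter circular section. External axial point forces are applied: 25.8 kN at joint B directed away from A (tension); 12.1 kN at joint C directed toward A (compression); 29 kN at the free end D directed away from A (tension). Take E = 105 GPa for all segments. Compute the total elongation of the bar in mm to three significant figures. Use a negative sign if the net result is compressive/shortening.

0.509 mm

Internal axial forces (sectioning from the free end, tension +): N_CD = 29 kN, N_BC = 16.9 kN, N_AB = 42.7 kN.
A_AB = 469.6 mm².
A_BC = 3536 mm².
A_CD = 3009 mm².
δ_AB = 42700·500/(469.6·105000) = 0.433 mm
δ_BC = 16900·760/(3536·105000) = 0.03459 mm
δ_CD = 29000·451/(3009·105000) = 0.04139 mm
δ = Σδ_i = 0.5089 mm.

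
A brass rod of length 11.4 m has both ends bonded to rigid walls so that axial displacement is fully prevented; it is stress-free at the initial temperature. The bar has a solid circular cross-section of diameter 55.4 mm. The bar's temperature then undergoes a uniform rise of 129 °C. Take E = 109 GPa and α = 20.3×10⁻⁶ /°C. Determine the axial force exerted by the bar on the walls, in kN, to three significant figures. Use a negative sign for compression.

Free thermal expansion αLΔT = 20.3e-6 · 11400 · 129 = 29.85 mm.
The walls impose strain ε = −(29.85)/11400 = -2.6187e-03; σ = Eε = 109000 · -2.6187e-03 = -285.4 MPa.
Wall reaction R = σ·A = -285.4·2411 = -688100 N = -688.1 kN.

-688 kN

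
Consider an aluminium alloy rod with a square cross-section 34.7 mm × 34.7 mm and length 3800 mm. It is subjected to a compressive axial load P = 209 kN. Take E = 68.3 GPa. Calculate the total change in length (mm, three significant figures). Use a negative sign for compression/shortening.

A = 1204 mm².
δ_mech = NL/(AE) = -209000·3800/(1204·68300) = -9.657 mm.

-9.66 mm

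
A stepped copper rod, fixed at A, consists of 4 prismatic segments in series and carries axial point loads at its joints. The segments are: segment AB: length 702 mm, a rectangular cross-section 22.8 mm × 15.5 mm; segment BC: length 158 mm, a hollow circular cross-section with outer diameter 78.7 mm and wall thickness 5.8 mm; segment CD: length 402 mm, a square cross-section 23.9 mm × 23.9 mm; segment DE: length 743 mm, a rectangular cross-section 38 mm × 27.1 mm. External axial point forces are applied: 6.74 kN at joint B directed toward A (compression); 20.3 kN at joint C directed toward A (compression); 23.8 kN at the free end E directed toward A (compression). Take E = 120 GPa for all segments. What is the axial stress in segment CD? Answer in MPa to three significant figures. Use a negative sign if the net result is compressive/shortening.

Internal axial forces (sectioning from the free end, tension +): N_DE = -23.8 kN, N_CD = -23.8 kN, N_BC = -44.1 kN, N_AB = -50.84 kN.
A_CD = 571.2 mm².
σ_CD = N_CD/A_CD = -23800/571.2 = -41.67 MPa.

-41.7 MPa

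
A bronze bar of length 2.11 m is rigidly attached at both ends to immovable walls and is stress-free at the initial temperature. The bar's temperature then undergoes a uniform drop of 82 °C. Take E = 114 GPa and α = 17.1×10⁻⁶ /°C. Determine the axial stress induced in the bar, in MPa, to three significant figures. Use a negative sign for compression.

Free thermal expansion αLΔT = 17.1e-6 · 2110 · -82 = -2.959 mm.
The walls impose strain ε = −(-2.959)/2110 = 1.4022e-03; σ = Eε = 114000 · 1.4022e-03 = 159.9 MPa.

160 MPa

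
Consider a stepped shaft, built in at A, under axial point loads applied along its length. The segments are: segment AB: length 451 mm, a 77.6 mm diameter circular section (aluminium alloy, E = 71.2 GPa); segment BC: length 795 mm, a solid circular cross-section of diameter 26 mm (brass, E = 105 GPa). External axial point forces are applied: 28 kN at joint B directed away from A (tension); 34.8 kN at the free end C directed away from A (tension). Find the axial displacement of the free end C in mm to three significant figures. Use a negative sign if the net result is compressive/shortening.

0.580 mm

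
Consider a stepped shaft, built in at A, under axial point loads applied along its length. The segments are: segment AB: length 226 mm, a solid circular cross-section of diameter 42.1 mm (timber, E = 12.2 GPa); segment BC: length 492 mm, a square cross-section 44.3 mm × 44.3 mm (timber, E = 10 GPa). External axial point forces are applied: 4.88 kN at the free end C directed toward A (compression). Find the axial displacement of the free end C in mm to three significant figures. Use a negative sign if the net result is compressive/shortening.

-0.187 mm

Internal axial forces (sectioning from the free end, tension +): N_BC = -4.88 kN, N_AB = -4.88 kN.
A_AB = 1392 mm².
A_BC = 1962 mm².
δ_AB = -4880·226/(1392·12200) = -0.06494 mm
δ_BC = -4880·492/(1962·10000) = -0.1223 mm
δ = Σδ_i = -0.1873 mm.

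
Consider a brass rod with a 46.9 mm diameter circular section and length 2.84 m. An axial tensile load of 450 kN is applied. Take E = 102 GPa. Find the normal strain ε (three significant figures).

A = 1728 mm².
σ = N/A = 260.5 MPa; ε = σ/E = 260.5/102000 = 2.554e-03.

0.00255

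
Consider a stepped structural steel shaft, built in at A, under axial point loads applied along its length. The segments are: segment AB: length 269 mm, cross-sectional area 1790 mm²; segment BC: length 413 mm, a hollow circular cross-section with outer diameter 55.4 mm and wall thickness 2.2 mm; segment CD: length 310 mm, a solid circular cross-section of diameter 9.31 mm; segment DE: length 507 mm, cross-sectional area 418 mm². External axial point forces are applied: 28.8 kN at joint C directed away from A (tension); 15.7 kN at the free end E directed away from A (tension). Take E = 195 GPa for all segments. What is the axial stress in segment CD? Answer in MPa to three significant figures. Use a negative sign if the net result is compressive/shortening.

231 MPa

Internal axial forces (sectioning from the free end, tension +): N_DE = 15.7 kN, N_CD = 15.7 kN, N_BC = 44.5 kN, N_AB = 44.5 kN.
A_CD = 68.08 mm².
σ_CD = N_CD/A_CD = 15700/68.08 = 230.6 MPa.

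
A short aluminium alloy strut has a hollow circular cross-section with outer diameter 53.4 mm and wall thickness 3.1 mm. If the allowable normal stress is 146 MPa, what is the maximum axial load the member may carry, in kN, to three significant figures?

A = 489.9 mm².
P_max = σ_allow · A = 146 · 489.9 = 71520 N = 71.52 kN.

71.5 kN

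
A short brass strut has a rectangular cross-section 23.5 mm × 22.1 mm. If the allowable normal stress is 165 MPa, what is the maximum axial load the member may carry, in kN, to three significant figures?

A = 519.4 mm².
P_max = σ_allow · A = 165 · 519.4 = 85690 N = 85.69 kN.

85.7 kN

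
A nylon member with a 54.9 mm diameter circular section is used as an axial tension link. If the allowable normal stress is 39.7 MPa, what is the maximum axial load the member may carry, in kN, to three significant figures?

94.0 kN

A = 2367 mm².
P_max = σ_allow · A = 39.7 · 2367 = 93980 N = 93.98 kN.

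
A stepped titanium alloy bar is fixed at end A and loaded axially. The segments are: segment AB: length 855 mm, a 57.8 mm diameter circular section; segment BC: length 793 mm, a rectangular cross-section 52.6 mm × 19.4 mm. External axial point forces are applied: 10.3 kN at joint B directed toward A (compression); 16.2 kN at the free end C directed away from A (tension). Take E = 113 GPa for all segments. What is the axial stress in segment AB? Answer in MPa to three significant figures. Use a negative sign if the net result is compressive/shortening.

2.25 MPa

Internal axial forces (sectioning from the free end, tension +): N_BC = 16.2 kN, N_AB = 5.9 kN.
A_AB = 2624 mm².
σ_AB = N_AB/A_AB = 5900/2624 = 2.249 MPa.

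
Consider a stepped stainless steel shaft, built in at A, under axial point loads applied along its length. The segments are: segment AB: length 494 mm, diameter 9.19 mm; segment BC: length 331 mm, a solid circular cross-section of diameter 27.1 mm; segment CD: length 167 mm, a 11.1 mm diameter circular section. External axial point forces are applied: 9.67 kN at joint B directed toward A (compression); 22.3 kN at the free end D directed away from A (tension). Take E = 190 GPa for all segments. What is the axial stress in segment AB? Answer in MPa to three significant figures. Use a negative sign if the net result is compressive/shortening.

190 MPa

Internal axial forces (sectioning from the free end, tension +): N_CD = 22.3 kN, N_BC = 22.3 kN, N_AB = 12.63 kN.
A_AB = 66.33 mm².
σ_AB = N_AB/A_AB = 12630/66.33 = 190.4 MPa.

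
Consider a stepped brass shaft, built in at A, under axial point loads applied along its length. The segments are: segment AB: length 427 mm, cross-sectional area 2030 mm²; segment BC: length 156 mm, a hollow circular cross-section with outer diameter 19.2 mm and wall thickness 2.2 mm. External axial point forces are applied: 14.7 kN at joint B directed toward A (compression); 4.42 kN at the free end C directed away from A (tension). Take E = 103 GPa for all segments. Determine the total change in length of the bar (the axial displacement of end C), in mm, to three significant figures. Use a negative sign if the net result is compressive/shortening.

0.0360 mm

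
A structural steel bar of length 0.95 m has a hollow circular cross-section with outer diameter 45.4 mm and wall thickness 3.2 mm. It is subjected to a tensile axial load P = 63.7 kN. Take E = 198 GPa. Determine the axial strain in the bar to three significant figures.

7.58e-04

A = 424.2 mm².
σ = N/A = 150.2 MPa; ε = σ/E = 150.2/198000 = 7.583e-04.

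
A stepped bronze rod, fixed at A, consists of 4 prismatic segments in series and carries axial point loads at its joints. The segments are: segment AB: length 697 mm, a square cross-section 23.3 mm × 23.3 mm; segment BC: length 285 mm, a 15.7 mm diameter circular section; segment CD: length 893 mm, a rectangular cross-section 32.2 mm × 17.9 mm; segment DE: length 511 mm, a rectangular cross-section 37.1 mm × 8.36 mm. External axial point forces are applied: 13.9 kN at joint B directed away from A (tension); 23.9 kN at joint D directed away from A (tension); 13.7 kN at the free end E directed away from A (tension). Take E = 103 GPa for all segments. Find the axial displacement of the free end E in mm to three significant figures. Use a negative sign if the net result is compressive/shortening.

1.96 mm

Internal axial forces (sectioning from the free end, tension +): N_DE = 13.7 kN, N_CD = 37.6 kN, N_BC = 37.6 kN, N_AB = 51.5 kN.
A_AB = 542.9 mm².
A_BC = 193.6 mm².
A_CD = 576.4 mm².
A_DE = 310.2 mm².
δ_AB = 51500·697/(542.9·103000) = 0.6419 mm
δ_BC = 37600·285/(193.6·103000) = 0.5374 mm
δ_CD = 37600·893/(576.4·103000) = 0.5656 mm
δ_DE = 13700·511/(310.2·103000) = 0.2191 mm
δ = Σδ_i = 1.964 mm.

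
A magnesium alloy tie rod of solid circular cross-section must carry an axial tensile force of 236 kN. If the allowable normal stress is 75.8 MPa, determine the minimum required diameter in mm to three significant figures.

Required area A ≥ P/σ_allow = 236000/75.8 = 3113 mm².
For a solid circular section, d ≥ √(4A/π) = 62.96 mm.

63.0 mm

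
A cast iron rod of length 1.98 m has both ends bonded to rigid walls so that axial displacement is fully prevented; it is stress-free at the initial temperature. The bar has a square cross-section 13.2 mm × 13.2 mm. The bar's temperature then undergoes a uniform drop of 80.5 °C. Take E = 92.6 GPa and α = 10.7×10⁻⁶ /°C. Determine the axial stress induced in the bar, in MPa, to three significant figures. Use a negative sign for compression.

Free thermal expansion αLΔT = 10.7e-6 · 1980 · -80.5 = -1.705 mm.
The walls impose strain ε = −(-1.705)/1980 = 8.6135e-04; σ = Eε = 92600 · 8.6135e-04 = 79.76 MPa.

79.8 MPa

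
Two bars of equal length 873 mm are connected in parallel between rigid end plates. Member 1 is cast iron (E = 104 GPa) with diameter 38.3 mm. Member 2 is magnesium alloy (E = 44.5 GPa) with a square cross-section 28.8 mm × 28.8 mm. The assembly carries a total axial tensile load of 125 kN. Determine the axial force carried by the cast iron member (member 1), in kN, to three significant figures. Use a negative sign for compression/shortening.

A_1 = 1152 mm².
A_2 = 829.4 mm².
Equal strain + equilibrium ⇒ each member carries load in proportion to AE: A₁E₁ = 119800000 N, A₂E₂ = 36910000 N, ΣAE = 156700000 N.
F₁ = P·A₁E₁/ΣAE = 125000·119800000/156700000 = 95560 N.

95.6 kN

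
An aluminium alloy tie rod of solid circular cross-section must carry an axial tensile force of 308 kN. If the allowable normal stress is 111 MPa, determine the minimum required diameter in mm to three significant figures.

59.4 mm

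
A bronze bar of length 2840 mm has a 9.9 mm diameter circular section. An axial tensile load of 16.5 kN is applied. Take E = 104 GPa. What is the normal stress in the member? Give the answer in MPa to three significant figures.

214 MPa

A = 76.98 mm².
σ = N/A = 16500/76.98 = 214.4 MPa.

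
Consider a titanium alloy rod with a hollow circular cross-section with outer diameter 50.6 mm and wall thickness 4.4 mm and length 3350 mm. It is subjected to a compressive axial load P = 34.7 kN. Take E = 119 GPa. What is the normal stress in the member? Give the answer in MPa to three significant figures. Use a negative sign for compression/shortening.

-54.3 MPa

A = 638.6 mm².
σ = N/A = -34700/638.6 = -54.34 MPa.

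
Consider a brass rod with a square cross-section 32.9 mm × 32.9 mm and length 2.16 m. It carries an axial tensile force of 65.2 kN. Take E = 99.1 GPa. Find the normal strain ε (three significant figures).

6.08e-04

A = 1082 mm².
σ = N/A = 60.24 MPa; ε = σ/E = 60.24/99100 = 6.078e-04.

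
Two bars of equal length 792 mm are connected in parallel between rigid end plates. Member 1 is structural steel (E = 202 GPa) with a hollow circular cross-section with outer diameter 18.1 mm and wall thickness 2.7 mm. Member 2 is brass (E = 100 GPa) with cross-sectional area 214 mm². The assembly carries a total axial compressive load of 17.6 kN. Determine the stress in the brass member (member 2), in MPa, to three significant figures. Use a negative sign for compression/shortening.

-36.8 MPa

A_1 = 130.6 mm².
Equal strain + equilibrium ⇒ each member carries load in proportion to AE: A₁E₁ = 26390000 N, A₂E₂ = 21400000 N, ΣAE = 47790000 N.
σ₂ = P·E₂/ΣAE = -17600·100000/47790000 = -36.83 MPa.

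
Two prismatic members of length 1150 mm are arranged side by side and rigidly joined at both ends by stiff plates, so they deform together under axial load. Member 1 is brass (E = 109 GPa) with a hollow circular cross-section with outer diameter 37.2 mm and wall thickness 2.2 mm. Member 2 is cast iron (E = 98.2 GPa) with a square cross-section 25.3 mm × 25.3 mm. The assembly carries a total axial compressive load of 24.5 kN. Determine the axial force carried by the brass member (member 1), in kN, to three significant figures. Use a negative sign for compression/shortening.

-7.24 kN

A_1 = 241.9 mm².
A_2 = 640.1 mm².
Equal strain + equilibrium ⇒ each member carries load in proportion to AE: A₁E₁ = 26370000 N, A₂E₂ = 62860000 N, ΣAE = 89220000 N.
F₁ = P·A₁E₁/ΣAE = -24500·26370000/89220000 = -7240 N.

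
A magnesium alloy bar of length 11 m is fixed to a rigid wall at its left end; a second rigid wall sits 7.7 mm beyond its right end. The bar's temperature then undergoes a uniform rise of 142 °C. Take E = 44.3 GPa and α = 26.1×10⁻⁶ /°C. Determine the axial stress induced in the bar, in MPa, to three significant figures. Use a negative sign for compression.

Free thermal expansion αLΔT = 26.1e-6 · 11000 · 142 = 40.77 mm.
The walls engage after the gap closes; constrained expansion = 40.77 − 7.7 = 33.07 mm.
The walls impose strain ε = −(33.07)/11000 = -3.0062e-03; σ = Eε = 44300 · -3.0062e-03 = -133.2 MPa.

-133 MPa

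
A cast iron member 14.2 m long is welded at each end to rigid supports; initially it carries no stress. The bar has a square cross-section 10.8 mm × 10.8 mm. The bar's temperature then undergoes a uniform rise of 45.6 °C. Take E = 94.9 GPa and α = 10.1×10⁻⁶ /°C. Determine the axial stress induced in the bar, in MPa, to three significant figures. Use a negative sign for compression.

-43.7 MPa

Free thermal expansion αLΔT = 10.1e-6 · 14200 · 45.6 = 6.54 mm.
The walls impose strain ε = −(6.54)/14200 = -4.6056e-04; σ = Eε = 94900 · -4.6056e-04 = -43.71 MPa.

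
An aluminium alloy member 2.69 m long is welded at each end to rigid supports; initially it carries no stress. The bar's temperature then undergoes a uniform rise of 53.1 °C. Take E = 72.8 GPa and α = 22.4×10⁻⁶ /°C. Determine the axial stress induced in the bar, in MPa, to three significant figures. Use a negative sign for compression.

Free thermal expansion αLΔT = 22.4e-6 · 2690 · 53.1 = 3.2 mm.
The walls impose strain ε = −(3.2)/2690 = -1.1894e-03; σ = Eε = 72800 · -1.1894e-03 = -86.59 MPa.

-86.6 MPa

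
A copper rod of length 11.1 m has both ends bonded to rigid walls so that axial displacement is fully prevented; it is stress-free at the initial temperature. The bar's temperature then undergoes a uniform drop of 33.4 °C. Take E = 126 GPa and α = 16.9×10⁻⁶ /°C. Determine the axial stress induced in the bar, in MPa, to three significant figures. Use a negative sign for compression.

71.1 MPa

Free thermal expansion αLΔT = 16.9e-6 · 11100 · -33.4 = -6.266 mm.
The walls impose strain ε = −(-6.266)/11100 = 5.6446e-04; σ = Eε = 126000 · 5.6446e-04 = 71.12 MPa.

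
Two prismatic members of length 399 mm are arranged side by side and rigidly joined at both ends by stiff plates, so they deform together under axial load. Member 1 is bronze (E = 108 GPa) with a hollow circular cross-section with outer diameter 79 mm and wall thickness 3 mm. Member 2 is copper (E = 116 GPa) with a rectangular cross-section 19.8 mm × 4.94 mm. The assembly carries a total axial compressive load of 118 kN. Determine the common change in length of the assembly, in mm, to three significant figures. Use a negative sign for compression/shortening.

A_1 = 716.3 mm².
A_2 = 97.81 mm².
Equal strain + equilibrium ⇒ each member carries load in proportion to AE: A₁E₁ = 77360000 N, A₂E₂ = 11350000 N, ΣAE = 88700000 N.
δ = PL/ΣAE = -118000·399/88700000 = -0.5308 mm.

-0.531 mm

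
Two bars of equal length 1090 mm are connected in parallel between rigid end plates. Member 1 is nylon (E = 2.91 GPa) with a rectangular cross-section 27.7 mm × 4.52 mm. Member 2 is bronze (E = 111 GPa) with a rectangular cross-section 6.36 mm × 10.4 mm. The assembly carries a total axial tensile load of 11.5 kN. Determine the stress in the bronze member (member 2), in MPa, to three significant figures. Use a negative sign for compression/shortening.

A_1 = 125.2 mm².
A_2 = 66.14 mm².
Equal strain + equilibrium ⇒ each member carries load in proportion to AE: A₁E₁ = 364300 N, A₂E₂ = 7342000 N, ΣAE = 7706000 N.
σ₂ = P·E₂/ΣAE = 11500·111000/7706000 = 165.6 MPa.

166 MPa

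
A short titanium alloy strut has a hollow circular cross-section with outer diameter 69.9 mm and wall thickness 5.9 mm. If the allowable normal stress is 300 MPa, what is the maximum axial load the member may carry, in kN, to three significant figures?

A = 1186 mm².
P_max = σ_allow · A = 300 · 1186 = 355900 N = 355.9 kN.

356 kN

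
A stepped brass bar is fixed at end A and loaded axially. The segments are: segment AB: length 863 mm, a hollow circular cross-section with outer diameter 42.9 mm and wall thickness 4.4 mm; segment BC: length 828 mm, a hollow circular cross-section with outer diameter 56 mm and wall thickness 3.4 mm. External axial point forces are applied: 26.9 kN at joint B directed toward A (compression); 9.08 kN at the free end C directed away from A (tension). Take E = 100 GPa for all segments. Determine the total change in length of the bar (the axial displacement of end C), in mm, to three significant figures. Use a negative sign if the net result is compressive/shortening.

Internal axial forces (sectioning from the free end, tension +): N_BC = 9.08 kN, N_AB = -17.82 kN.
A_AB = 532.2 mm².
A_BC = 561.8 mm².
δ_AB = -17820·863/(532.2·100000) = -0.289 mm
δ_BC = 9080·828/(561.8·100000) = 0.1338 mm
δ = Σδ_i = -0.1552 mm.

-0.155 mm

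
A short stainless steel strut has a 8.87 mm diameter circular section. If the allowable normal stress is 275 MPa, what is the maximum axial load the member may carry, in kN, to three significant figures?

A = 61.79 mm².
P_max = σ_allow · A = 275 · 61.79 = 16990 N = 16.99 kN.

17.0 kN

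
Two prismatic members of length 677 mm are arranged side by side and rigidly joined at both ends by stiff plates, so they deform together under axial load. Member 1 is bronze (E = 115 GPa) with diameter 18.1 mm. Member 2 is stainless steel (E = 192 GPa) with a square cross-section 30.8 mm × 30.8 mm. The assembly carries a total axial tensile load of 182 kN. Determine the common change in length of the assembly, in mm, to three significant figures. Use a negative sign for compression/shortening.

A_1 = 257.3 mm².
A_2 = 948.6 mm².
Equal strain + equilibrium ⇒ each member carries load in proportion to AE: A₁E₁ = 29590000 N, A₂E₂ = 182100000 N, ΣAE = 211700000 N.
δ = PL/ΣAE = 182000·677/211700000 = 0.5819 mm.

0.582 mm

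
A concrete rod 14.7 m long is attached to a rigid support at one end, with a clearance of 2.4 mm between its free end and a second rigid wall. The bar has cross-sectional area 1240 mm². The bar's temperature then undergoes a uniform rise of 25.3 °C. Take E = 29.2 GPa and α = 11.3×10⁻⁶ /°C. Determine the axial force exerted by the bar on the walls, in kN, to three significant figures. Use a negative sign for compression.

-4.44 kN

Free thermal expansion αLΔT = 11.3e-6 · 14700 · 25.3 = 4.203 mm.
The walls engage after the gap closes; constrained expansion = 4.203 − 2.4 = 1.803 mm.
The walls impose strain ε = −(1.803)/14700 = -1.2262e-04; σ = Eε = 29200 · -1.2262e-04 = -3.581 MPa.
Wall reaction R = σ·A = -3.581·1240 = -4440 N = -4.44 kN.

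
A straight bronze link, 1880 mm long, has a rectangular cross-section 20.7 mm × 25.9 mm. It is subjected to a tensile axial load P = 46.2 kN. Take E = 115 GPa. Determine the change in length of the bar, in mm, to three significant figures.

1.41 mm

A = 536.1 mm².
δ_mech = NL/(AE) = 46200·1880/(536.1·115000) = 1.409 mm.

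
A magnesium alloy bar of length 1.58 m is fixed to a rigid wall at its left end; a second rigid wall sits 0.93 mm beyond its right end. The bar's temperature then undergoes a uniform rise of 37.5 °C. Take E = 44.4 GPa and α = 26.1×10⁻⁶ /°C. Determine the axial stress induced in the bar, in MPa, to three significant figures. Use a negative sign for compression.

Free thermal expansion αLΔT = 26.1e-6 · 1580 · 37.5 = 1.546 mm.
The walls engage after the gap closes; constrained expansion = 1.546 − 0.93 = 0.6164 mm.
The walls impose strain ε = −(0.6164)/1580 = -3.9014e-04; σ = Eε = 44400 · -3.9014e-04 = -17.32 MPa.

-17.3 MPa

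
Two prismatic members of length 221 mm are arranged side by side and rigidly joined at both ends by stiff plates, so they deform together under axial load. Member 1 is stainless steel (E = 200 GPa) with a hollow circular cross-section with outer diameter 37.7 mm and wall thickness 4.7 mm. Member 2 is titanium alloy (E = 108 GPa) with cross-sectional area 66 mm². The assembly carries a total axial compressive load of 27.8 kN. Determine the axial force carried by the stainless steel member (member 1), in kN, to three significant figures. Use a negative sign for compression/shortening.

A_1 = 487.3 mm².
Equal strain + equilibrium ⇒ each member carries load in proportion to AE: A₁E₁ = 97450000 N, A₂E₂ = 7128000 N, ΣAE = 104600000 N.
F₁ = P·A₁E₁/ΣAE = -27800·97450000/104600000 = -25910 N.

-25.9 kN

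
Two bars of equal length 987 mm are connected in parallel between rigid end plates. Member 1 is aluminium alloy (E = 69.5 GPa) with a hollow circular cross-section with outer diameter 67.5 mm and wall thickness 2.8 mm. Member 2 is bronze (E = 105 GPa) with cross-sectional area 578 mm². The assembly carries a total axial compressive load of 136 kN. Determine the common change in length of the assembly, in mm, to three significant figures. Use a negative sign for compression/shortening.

-1.34 mm

A_1 = 569.1 mm².
Equal strain + equilibrium ⇒ each member carries load in proportion to AE: A₁E₁ = 39550000 N, A₂E₂ = 60690000 N, ΣAE = 100200000 N.
δ = PL/ΣAE = -136000·987/100200000 = -1.339 mm.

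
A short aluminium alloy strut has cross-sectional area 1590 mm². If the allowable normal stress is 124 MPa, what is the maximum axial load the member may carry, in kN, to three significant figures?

P_max = σ_allow · A = 124 · 1590 = 197200 N = 197.2 kN.

197 kN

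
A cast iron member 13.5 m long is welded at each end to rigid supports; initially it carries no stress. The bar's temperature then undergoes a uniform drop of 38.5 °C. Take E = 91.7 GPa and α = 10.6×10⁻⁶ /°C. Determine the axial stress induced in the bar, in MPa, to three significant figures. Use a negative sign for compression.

Free thermal expansion αLΔT = 10.6e-6 · 13500 · -38.5 = -5.509 mm.
The walls impose strain ε = −(-5.509)/13500 = 4.0810e-04; σ = Eε = 91700 · 4.0810e-04 = 37.42 MPa.

37.4 MPa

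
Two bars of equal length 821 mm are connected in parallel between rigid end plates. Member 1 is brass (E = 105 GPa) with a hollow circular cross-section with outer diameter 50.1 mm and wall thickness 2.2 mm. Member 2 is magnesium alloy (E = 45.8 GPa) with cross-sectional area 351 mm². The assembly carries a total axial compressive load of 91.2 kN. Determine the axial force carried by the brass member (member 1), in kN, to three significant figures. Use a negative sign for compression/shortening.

A_1 = 331.1 mm².
Equal strain + equilibrium ⇒ each member carries load in proportion to AE: A₁E₁ = 34760000 N, A₂E₂ = 16080000 N, ΣAE = 50840000 N.
F₁ = P·A₁E₁/ΣAE = -91200·34760000/50840000 = -62360 N.

-62.4 kN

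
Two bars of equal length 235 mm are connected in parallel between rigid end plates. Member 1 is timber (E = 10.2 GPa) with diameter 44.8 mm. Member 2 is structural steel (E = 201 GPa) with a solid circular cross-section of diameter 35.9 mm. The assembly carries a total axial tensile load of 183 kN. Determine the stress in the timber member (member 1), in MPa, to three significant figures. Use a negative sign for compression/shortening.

A_1 = 1576 mm².
A_2 = 1012 mm².
Equal strain + equilibrium ⇒ each member carries load in proportion to AE: A₁E₁ = 16080000 N, A₂E₂ = 203500000 N, ΣAE = 219500000 N.
σ₁ = P·E₁/ΣAE = 183000·10200/219500000 = 8.502 MPa.

8.50 MPa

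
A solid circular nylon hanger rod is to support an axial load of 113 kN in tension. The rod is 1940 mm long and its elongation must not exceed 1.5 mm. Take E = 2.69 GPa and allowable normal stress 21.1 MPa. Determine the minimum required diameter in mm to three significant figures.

Required area A ≥ P/σ_allow = 113000/21.1 = 5355 mm².
For a solid circular section, d ≥ √(4A/π) = 82.58 mm.
Elongation limit: A ≥ PL/(Eδ_allow) = 113000·1940/(2690·1.5) = 54330 mm² ⇒ d ≥ 263 mm.
The elongation limit governs.

263 mm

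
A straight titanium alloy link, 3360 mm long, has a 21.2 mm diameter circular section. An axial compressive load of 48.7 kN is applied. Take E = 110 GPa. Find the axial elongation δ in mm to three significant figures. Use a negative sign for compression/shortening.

A = 353 mm².
δ_mech = NL/(AE) = -48700·3360/(353·110000) = -4.214 mm.

-4.21 mm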